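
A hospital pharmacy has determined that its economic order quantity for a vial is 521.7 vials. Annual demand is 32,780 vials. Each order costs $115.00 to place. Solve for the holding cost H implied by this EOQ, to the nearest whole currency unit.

H ≈ $28

Squaring Q* = √(2DS/H) gives Q*² = 2DS/H.
From Q* = √(2DS/H): H = 2DS / Q*² = 2 × 32,780 × 115 / 521.7² = 27.7010.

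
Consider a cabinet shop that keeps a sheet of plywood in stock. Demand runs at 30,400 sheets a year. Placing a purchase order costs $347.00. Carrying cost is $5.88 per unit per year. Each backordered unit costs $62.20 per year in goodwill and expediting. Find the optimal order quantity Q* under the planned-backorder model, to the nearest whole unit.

Q* ≈ 1,982 sheets

With planned backorders, Q* = √(2DS/H) · √((H+B)/B).
√(2DS/H) = √(2 × 30,400 × 347 / 5.88) = 1894.209.
√((H+B)/B) = √((5.88+62.2)/62.2) = 1.0462.
Q* ≈ 1981.721.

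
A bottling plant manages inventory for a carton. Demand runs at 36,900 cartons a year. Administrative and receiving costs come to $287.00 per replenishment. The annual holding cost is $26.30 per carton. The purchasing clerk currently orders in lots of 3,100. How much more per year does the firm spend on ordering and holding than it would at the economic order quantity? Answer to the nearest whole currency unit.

Extra cost ≈ $20,579 per year

EOQ = √(2DS/H) = √(2 × 36,900 × 287 / 26.3) ≈ 897.41.
Cost at Q* = (D/Q*)S + (Q*/2)H = √(2DSH) ≈ $23,601.90.
Cost at Q = 3,100: (36,900/3,100)×287 + (3,100/2)×26.3 = $3,416.23 + $40,765.00 = $44,181.23.
Excess = $44,181.23 − $23,601.90 = $20,579.32.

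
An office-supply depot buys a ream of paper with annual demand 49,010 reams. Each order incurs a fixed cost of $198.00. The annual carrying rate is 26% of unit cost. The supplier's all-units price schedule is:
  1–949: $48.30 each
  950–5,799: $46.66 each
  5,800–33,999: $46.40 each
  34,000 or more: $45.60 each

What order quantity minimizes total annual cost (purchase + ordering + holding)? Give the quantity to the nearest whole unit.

Holding cost per unit per year at price C is H = 0.26·C.
Candidates are each tier's EOQ (if it falls in that tier) and each price-break quantity.
Tier 1 ($48.30): EOQ = 1243.2 exceeds tier's upper bound 949, so this tier is dominated.
EOQ at $46.66 = 1264.8 (feasible in tier 2): TC = 49,010×$46.66 + (49,010/1264.8)×198 + (1264.8/2)×0.26×$46.66 = $2,302,150.97.
EOQ at $46.40 = 1268.4 < 5800, so use break Q=5800: TC = 49,010×$46.40 + (49,010/5800.0)×198 + (5800.0/2)×0.26×$46.40 = $2,310,722.70.
EOQ at $45.60 = 1279.4 < 34000, so use break Q=34000: TC = 49,010×$45.60 + (49,010/34000.0)×198 + (34000.0/2)×0.26×$45.60 = $2,436,693.41.
Lowest total cost is $2,302,150.97 at Q = 1264.8.

Q* ≈ 1,265 reams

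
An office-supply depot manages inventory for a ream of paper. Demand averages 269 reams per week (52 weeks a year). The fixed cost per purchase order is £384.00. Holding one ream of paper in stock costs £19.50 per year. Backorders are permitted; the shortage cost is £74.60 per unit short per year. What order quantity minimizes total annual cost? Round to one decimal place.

Q* ≈ 833.6 reams

Annual demand D = 269 × 52 = 13,988.
With planned backorders, Q* = √(2DS/H) · √((H+B)/B).
√(2DS/H) = √(2 × 13,988 × 384 / 19.5) = 742.234.
√((H+B)/B) = √((19.5+74.6)/74.6) = 1.1231.
Q* ≈ 833.617.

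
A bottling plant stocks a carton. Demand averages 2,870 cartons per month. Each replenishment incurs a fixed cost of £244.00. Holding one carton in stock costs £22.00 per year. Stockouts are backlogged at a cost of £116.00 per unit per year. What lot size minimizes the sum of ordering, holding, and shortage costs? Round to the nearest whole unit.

Q* ≈ 953 cartons

Annual demand D = 2,870 × 12 = 34,440.
With planned backorders, Q* = √(2DS/H) · √((H+B)/B).
√(2DS/H) = √(2 × 34,440 × 244 / 22) = 874.038.
√((H+B)/B) = √((22+116)/116) = 1.0907.
Q* ≈ 953.324.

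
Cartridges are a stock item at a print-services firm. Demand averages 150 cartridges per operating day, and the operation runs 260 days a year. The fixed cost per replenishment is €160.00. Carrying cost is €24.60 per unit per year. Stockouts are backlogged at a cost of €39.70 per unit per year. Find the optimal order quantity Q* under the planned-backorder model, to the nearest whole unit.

Q* ≈ 906 cartridges

Annual demand D = 150 × 260 = 39,000.
With planned backorders, Q* = √(2DS/H) · √((H+B)/B).
√(2DS/H) = √(2 × 39,000 × 160 / 24.6) = 712.262.
√((H+B)/B) = √((24.6+39.7)/39.7) = 1.2727.
Q* ≈ 906.463.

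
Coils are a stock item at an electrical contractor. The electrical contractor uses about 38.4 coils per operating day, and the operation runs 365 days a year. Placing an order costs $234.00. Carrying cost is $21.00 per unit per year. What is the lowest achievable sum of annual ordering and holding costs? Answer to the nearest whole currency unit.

TC* ≈ $11,737

Annual demand D = 38.4 × 365 = 14,016.
Q* = √(2DS/H) = √(2 × 14,016 × 234 / 21) ≈ 558.89.
At the optimum the two cost components are equal, so total cost = 2·(Q*/2)H = Q*·H.
Minimum total = √(2DSH) = √(2 × 14,016 × 234 × 21) ≈ 11736.663.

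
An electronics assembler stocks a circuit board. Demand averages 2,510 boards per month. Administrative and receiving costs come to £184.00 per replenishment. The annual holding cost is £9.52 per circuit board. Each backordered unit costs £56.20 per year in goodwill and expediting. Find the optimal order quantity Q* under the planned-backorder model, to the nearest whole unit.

Q* ≈ 1,167 boards

Annual demand D = 2,510 × 12 = 30,120.
With planned backorders, Q* = √(2DS/H) · √((H+B)/B).
√(2DS/H) = √(2 × 30,120 × 184 / 9.52) = 1079.029.
√((H+B)/B) = √((9.52+56.2)/56.2) = 1.0814.
Q* ≈ 1166.846.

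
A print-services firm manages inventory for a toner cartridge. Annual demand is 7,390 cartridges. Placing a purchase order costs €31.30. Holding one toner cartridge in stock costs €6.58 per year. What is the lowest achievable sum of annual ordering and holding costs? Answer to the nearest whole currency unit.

Q* = √(2DS/H) = √(2 × 7,390 × 31.3 / 6.58) ≈ 265.15.
At the optimum the two cost components are equal, so total cost = 2·(Q*/2)H = Q*·H.
Minimum total = √(2DSH) = √(2 × 7,390 × 31.3 × 6.58) ≈ 1744.706.

TC* ≈ €1,745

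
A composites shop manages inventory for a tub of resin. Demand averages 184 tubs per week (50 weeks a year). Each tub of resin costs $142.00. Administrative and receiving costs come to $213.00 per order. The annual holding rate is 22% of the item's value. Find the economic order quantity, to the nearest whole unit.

Annual demand D = 184 × 50 = 9,200.
Holding cost H = 0.22 × $142.00 = $31.2400 per unit per year.
EOQ = √(2DS / H) = √(2 × 9,200 × 213 / 31.24).
= √(3,919,200 / 31.24) = √125,454.5455 ≈ 354.196.

Q* ≈ 354 tubs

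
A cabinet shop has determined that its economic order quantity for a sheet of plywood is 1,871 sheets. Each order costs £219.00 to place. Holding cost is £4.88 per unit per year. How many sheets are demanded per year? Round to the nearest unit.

D ≈ 39,003 sheets per year

Invert the EOQ relation Q*² = 2DS/H.
From Q* = √(2DS/H): D = Q*²H / (2S) = 1,871² × 4.88 / (2 × 219) = 39002.576.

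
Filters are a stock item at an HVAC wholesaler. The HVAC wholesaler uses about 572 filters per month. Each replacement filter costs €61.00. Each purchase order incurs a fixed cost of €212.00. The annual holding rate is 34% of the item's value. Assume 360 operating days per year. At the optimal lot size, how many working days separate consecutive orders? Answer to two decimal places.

T ≈ 19.65 days

Annual demand D = 572 × 12 = 6,864.
Holding cost H = 0.34 × €61.00 = €20.7400 per unit per year.
EOQ = √(2DS/H) = √(2 × 6,864 × 212 / 20.74) ≈ 374.60.
Cycle time = Q*/D × 360 = 374.60 / 6,864 × 360 ≈ 19.647 days.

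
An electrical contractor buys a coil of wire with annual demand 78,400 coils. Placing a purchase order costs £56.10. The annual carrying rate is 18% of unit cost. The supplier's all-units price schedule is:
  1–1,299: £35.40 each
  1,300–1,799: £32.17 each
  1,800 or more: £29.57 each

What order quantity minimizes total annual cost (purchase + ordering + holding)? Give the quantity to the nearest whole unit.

Holding cost per unit per year at price C is H = 0.18·C.
Evaluate total cost at each tier's feasible EOQ or, if the EOQ is below the tier, at the tier's minimum quantity.
EOQ at £35.40 = 1174.9 (feasible in tier 1): TC = 78,400×£35.40 + (78,400/1174.9)×56.1 + (1174.9/2)×0.18×£35.40 = £2,782,846.73.
EOQ at £32.17 = 1232.5 < 1300, so use break Q=1300: TC = 78,400×£32.17 + (78,400/1300.0)×56.1 + (1300.0/2)×0.18×£32.17 = £2,529,275.15.
EOQ at £29.57 = 1285.6 < 1800, so use break Q=1800: TC = 78,400×£29.57 + (78,400/1800.0)×56.1 + (1800.0/2)×0.18×£29.57 = £2,325,521.81.
Lowest total cost is £2,325,521.81 at Q = 1800.0.

Q* ≈ 1,800 coils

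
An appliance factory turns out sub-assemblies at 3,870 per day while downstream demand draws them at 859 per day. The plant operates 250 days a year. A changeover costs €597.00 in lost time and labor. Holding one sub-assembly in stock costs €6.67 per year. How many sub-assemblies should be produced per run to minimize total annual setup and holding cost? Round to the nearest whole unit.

Q* ≈ 7,029 sub-assemblies

Annual demand D = 859 × 250 = 214,750.
Production build-up factor (1 − d/p) = 1 − 859/3,870 = 0.7780.
Q* = √(2DS / (H(1 − d/p))) = √(2 × 214,750 × 597 / (6.67 × 0.7780)).
= √(256,411,500 / 5.1895) ≈ 7029.201.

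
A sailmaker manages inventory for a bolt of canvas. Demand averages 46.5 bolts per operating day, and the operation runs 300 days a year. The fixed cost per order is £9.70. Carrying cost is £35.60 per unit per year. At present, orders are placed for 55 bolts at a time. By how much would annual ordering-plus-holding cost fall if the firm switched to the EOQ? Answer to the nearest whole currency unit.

Annual demand D = 46.5 × 300 = 13,950.
EOQ = √(2DS/H) = √(2 × 13,950 × 9.7 / 35.6) ≈ 87.19.
Cost at Q* = (D/Q*)S + (Q*/2)H = √(2DSH) ≈ £3,103.94.
Cost at Q = 55: (13,950/55)×9.7 + (55/2)×35.6 = £2,460.27 + £979.00 = £3,439.27.
Excess = £3,439.27 − £3,103.94 = £335.34.

Extra cost ≈ £335 per year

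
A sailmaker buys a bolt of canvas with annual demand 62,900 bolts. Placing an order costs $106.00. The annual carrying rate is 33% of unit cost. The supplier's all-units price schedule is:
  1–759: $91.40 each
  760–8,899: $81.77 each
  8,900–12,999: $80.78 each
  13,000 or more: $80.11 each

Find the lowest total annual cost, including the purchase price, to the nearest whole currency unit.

TC* ≈ $5,162,360

Holding cost per unit per year at price C is H = 0.33·C.
Candidates are each tier's EOQ (if it falls in that tier) and each price-break quantity.
EOQ at $91.40 = 664.9 (feasible in tier 1): TC = 62,900×$91.40 + (62,900/664.9)×106 + (664.9/2)×0.33×$91.40 = $5,769,115.03.
EOQ at $81.77 = 703.0 < 760, so use break Q=760: TC = 62,900×$81.77 + (62,900/760.0)×106 + (760.0/2)×0.33×$81.77 = $5,162,359.85.
EOQ at $80.78 = 707.3 < 8900, so use break Q=8900: TC = 62,900×$80.78 + (62,900/8900.0)×106 + (8900.0/2)×0.33×$80.78 = $5,200,436.58.
EOQ at $80.11 = 710.2 < 13000, so use break Q=13000: TC = 62,900×$80.11 + (62,900/13000.0)×106 + (13000.0/2)×0.33×$80.11 = $5,211,267.83.
Lowest total cost among the candidates is at Q = 760.0.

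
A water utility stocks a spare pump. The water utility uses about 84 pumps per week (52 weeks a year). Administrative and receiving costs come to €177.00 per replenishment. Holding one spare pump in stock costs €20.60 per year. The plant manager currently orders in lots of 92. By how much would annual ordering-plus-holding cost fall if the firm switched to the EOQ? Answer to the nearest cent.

Annual demand D = 84 × 52 = 4,368.
EOQ = √(2DS/H) = √(2 × 4,368 × 177 / 20.6) ≈ 273.97.
Cost at Q* = (D/Q*)S + (Q*/2)H = √(2DSH) ≈ €5,643.86.
Cost at Q = 92: (4,368/92)×177 + (92/2)×20.6 = €8,403.65 + €947.60 = €9,351.25.
Excess = €9,351.25 − €5,643.86 = €3,707.39.

Extra cost ≈ €3,707.39 per year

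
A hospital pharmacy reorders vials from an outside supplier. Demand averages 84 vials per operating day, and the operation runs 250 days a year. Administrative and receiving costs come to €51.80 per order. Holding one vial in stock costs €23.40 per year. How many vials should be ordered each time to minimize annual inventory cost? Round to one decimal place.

Annual demand D = 84 × 250 = 21,000.
EOQ = √(2DS / H) = √(2 × 21,000 × 51.8 / 23.4).
= √(2,175,600 / 23.4) = √92,974.359 ≈ 304.917.

Q* ≈ 304.9 vials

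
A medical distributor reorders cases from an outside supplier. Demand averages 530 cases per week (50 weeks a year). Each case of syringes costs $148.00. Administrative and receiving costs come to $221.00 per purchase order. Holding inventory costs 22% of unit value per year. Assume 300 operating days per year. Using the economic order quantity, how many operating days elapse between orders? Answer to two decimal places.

T ≈ 6.79 days

Annual demand D = 530 × 50 = 26,500.
Holding cost H = 0.22 × $148.00 = $32.5600 per unit per year.
EOQ = √(2DS/H) = √(2 × 26,500 × 221 / 32.56) ≈ 599.78.
Cycle time = Q*/D × 300 = 599.78 / 26,500 × 300 ≈ 6.790 days.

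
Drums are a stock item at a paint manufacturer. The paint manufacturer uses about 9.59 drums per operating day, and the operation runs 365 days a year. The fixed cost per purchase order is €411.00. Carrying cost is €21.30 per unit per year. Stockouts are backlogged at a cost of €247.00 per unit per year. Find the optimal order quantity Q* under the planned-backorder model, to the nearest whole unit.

Q* ≈ 383 drums

Annual demand D = 9.59 × 365 = 3,500.35.
With planned backorders, Q* = √(2DS/H) · √((H+B)/B).
√(2DS/H) = √(2 × 3,500.35 × 411 / 21.3) = 367.538.
√((H+B)/B) = √((21.3+247)/247) = 1.0422.
Q* ≈ 383.057.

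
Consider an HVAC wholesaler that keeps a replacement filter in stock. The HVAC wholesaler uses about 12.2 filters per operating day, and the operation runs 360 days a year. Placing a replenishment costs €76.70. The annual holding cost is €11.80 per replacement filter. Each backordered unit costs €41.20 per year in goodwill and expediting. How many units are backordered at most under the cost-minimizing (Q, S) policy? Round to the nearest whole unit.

Annual demand D = 12.2 × 360 = 4,392.
With planned backorders, Q* = √(2DS/H) · √((H+B)/B).
√(2DS/H) = √(2 × 4,392 × 76.7 / 11.8) = 238.948.
√((H+B)/B) = √((11.8+41.2)/41.2) = 1.1342.
Q* ≈ 271.014.
S* = Q* · H/(H+B) = 271.014 × 11.8/53 ≈ 60.339.

S* ≈ 60 filters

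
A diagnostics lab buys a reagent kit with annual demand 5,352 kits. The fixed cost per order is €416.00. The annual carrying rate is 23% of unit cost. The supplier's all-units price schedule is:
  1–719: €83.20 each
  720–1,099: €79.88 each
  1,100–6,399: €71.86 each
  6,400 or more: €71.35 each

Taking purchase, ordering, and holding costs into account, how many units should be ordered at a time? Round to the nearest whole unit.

Holding cost per unit per year at price C is H = 0.23·C.
For each price level, check whether its EOQ is feasible; otherwise the best quantity at that price is the breakpoint.
EOQ at €83.20 = 482.4 (feasible in tier 1): TC = 5,352×€83.20 + (5,352/482.4)×416 + (482.4/2)×0.23×€83.20 = €454,517.33.
EOQ at €79.88 = 492.3 < 720, so use break Q=720: TC = 5,352×€79.88 + (5,352/720.0)×416 + (720.0/2)×0.23×€79.88 = €437,224.09.
EOQ at €71.86 = 519.1 < 1100, so use break Q=1100: TC = 5,352×€71.86 + (5,352/1100.0)×416 + (1100.0/2)×0.23×€71.86 = €395,709.04.
EOQ at €71.35 = 520.9 < 6400, so use break Q=6400: TC = 5,352×€71.35 + (5,352/6400.0)×416 + (6400.0/2)×0.23×€71.35 = €434,726.68.
Lowest total cost is €395,709.04 at Q = 1100.0.

Q* ≈ 1,100 kits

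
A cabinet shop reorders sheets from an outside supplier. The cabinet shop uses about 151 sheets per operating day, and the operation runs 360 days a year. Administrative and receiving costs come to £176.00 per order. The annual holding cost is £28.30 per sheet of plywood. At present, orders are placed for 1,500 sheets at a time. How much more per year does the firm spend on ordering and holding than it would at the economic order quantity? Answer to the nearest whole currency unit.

Extra cost ≈ £4,333 per year

Annual demand D = 151 × 360 = 54,360.
EOQ = √(2DS/H) = √(2 × 54,360 × 176 / 28.3) ≈ 822.28.
Cost at Q* = (D/Q*)S + (Q*/2)H = √(2DSH) ≈ £23,270.42.
Cost at Q = 1,500: (54,360/1,500)×176 + (1,500/2)×28.3 = £6,378.24 + £21,225.00 = £27,603.24.
Excess = £27,603.24 − £23,270.42 = £4,332.82.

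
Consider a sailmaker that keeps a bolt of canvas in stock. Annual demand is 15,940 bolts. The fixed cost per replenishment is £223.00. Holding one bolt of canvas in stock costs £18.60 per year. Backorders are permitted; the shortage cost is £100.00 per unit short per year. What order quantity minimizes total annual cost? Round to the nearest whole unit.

With planned backorders, Q* = √(2DS/H) · √((H+B)/B).
√(2DS/H) = √(2 × 15,940 × 223 / 18.6) = 618.237.
√((H+B)/B) = √((18.6+100)/100) = 1.0890.
Q* ≈ 673.283.

Q* ≈ 673 bolts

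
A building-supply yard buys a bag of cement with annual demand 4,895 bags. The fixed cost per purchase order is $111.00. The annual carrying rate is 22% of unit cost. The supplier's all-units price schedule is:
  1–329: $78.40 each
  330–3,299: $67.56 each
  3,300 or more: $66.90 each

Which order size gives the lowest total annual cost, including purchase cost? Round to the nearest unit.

Q* ≈ 330 bags

Holding cost per unit per year at price C is H = 0.22·C.
For each price level, check whether its EOQ is feasible; otherwise the best quantity at that price is the breakpoint.
EOQ at $78.40 = 251.0 (feasible in tier 1): TC = 4,895×$78.40 + (4,895/251.0)×111 + (251.0/2)×0.22×$78.40 = $388,097.35.
EOQ at $67.56 = 270.4 < 330, so use break Q=330: TC = 4,895×$67.56 + (4,895/330.0)×111 + (330.0/2)×0.22×$67.56 = $334,805.13.
EOQ at $66.90 = 271.7 < 3300, so use break Q=3300: TC = 4,895×$66.90 + (4,895/3300.0)×111 + (3300.0/2)×0.22×$66.90 = $351,924.85.
Lowest total cost is $334,805.13 at Q = 330.0.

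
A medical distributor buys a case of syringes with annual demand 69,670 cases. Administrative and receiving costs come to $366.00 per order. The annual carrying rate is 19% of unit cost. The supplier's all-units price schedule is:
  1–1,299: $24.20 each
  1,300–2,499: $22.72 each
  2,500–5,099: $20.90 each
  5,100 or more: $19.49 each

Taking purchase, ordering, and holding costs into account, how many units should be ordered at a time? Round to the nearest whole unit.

Q* ≈ 5,100 cases

Holding cost per unit per year at price C is H = 0.19·C.
For each price level, check whether its EOQ is feasible; otherwise the best quantity at that price is the breakpoint.
Tier 1 ($24.20): EOQ = 3330.4 exceeds tier's upper bound 1299, so this tier is dominated.
Tier 2 ($22.72): EOQ = 3437.1 exceeds tier's upper bound 2499, so this tier is dominated.
EOQ at $20.90 = 3583.7 (feasible in tier 3): TC = 69,670×$20.90 + (69,670/3583.7)×366 + (3583.7/2)×0.19×$20.90 = $1,470,333.77.
EOQ at $19.49 = 3711.0 < 5100, so use break Q=5100: TC = 69,670×$19.49 + (69,670/5100.0)×366 + (5100.0/2)×0.19×$19.49 = $1,372,311.05.
Lowest total cost is $1,372,311.05 at Q = 5100.0.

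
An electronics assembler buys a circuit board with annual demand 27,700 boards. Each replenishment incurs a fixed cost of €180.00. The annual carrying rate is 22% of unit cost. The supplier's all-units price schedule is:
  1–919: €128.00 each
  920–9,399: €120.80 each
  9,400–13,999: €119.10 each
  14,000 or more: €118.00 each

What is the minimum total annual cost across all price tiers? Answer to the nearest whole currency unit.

TC* ≈ €3,363,805

Holding cost per unit per year at price C is H = 0.22·C.
Candidates are each tier's EOQ (if it falls in that tier) and each price-break quantity.
EOQ at €128.00 = 595.1 (feasible in tier 1): TC = 27,700×€128.00 + (27,700/595.1)×180 + (595.1/2)×0.22×€128.00 = €3,562,357.43.
EOQ at €120.80 = 612.6 < 920, so use break Q=920: TC = 27,700×€120.80 + (27,700/920.0)×180 + (920.0/2)×0.22×€120.80 = €3,363,804.53.
EOQ at €119.10 = 616.9 < 9400, so use break Q=9400: TC = 27,700×€119.10 + (27,700/9400.0)×180 + (9400.0/2)×0.22×€119.10 = €3,422,749.83.
EOQ at €118.00 = 619.8 < 14000, so use break Q=14000: TC = 27,700×€118.00 + (27,700/14000.0)×180 + (14000.0/2)×0.22×€118.00 = €3,450,676.14.
Lowest total cost among the candidates is at Q = 920.0.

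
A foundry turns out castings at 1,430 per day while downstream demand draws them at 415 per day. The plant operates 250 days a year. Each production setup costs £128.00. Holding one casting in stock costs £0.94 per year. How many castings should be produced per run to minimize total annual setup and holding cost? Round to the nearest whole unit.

Annual demand D = 415 × 250 = 103,750.
Production build-up factor (1 − d/p) = 1 − 415/1,430 = 0.7098.
Q* = √(2DS / (H(1 − d/p))) = √(2 × 103,750 × 128 / (0.94 × 0.7098)).
= √(26,560,000 / 0.6672) ≈ 6309.357.

Q* ≈ 6,309 castings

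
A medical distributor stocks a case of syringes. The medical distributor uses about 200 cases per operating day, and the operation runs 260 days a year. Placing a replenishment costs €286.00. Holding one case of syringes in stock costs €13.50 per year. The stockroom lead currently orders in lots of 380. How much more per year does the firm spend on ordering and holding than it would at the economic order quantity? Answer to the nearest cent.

Annual demand D = 200 × 260 = 52,000.
EOQ = √(2DS/H) = √(2 × 52,000 × 286 / 13.5) ≈ 1484.34.
Cost at Q* = (D/Q*)S + (Q*/2)H = √(2DSH) ≈ €20,038.56.
Cost at Q = 380: (52,000/380)×286 + (380/2)×13.5 = €39,136.84 + €2,565.00 = €41,701.84.
Excess = €41,701.84 − €20,038.56 = €21,663.28.

Extra cost ≈ €21,663.28 per year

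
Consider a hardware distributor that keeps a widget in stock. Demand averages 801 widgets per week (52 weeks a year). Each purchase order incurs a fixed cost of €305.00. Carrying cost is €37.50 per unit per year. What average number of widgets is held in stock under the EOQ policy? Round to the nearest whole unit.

Average inventory ≈ 412 widgets

Annual demand D = 801 × 52 = 41,652.
EOQ = √(2DS/H) = √(2 × 41,652 × 305 / 37.5) ≈ 823.13.
Average inventory = Q*/2 ≈ 823.13 / 2 = 411.564.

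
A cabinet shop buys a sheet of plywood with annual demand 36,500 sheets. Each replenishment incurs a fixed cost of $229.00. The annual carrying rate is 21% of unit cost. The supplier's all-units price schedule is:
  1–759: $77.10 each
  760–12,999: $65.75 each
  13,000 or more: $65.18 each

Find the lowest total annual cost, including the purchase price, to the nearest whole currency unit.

Holding cost per unit per year at price C is H = 0.21·C.
Evaluate total cost at each tier's feasible EOQ or, if the EOQ is below the tier, at the tier's minimum quantity.
Tier 1 ($77.10): EOQ = 1016.1 exceeds tier's upper bound 759, so this tier is dominated.
EOQ at $65.75 = 1100.3 (feasible in tier 2): TC = 36,500×$65.75 + (36,500/1100.3)×229 + (1100.3/2)×0.21×$65.75 = $2,415,067.76.
EOQ at $65.18 = 1105.1 < 13000, so use break Q=13000: TC = 36,500×$65.18 + (36,500/13000.0)×229 + (13000.0/2)×0.21×$65.18 = $2,468,683.66.
Lowest total cost among the candidates is at Q = 1100.3.

TC* ≈ $2,415,068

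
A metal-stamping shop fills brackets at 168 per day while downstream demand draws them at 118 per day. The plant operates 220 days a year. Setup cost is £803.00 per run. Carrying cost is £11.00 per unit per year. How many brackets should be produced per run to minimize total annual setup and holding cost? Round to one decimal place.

Annual demand D = 118 × 220 = 25,960.
Production build-up factor (1 − d/p) = 1 − 118/168 = 0.2976.
Q* = √(2DS / (H(1 − d/p))) = √(2 × 25,960 × 803 / (11 × 0.2976)).
= √(41,691,760 / 3.2738) ≈ 3568.604.

Q* ≈ 3,568.6 brackets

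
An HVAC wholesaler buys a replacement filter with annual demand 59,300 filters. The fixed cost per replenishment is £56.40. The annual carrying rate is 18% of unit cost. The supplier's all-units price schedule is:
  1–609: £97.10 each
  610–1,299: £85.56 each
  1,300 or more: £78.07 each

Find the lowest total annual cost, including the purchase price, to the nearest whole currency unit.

Holding cost per unit per year at price C is H = 0.18·C.
Evaluate total cost at each tier's feasible EOQ or, if the EOQ is below the tier, at the tier's minimum quantity.
Tier 1 (£97.10): EOQ = 618.6 exceeds tier's upper bound 609, so this tier is dominated.
EOQ at £85.56 = 659.0 (feasible in tier 2): TC = 59,300×£85.56 + (59,300/659.0)×56.4 + (659.0/2)×0.18×£85.56 = £5,083,857.71.
EOQ at £78.07 = 689.9 < 1300, so use break Q=1300: TC = 59,300×£78.07 + (59,300/1300.0)×56.4 + (1300.0/2)×0.18×£78.07 = £4,641,257.90.
Lowest total cost among the candidates is at Q = 1300.0.

TC* ≈ £4,641,258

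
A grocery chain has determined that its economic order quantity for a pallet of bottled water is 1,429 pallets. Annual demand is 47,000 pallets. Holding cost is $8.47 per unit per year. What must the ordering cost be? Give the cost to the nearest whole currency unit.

S ≈ $184

The basic EOQ model gives Q* = √(2DS/H); rearrange for the unknown.
From Q* = √(2DS/H): S = Q*²H / (2D) = 1,429² × 8.47 / (2 × 47,000) = 184.0009.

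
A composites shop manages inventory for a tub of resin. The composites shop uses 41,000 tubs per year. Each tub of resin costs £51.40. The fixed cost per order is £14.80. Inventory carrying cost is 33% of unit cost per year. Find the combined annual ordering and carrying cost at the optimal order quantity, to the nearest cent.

Holding cost H = 0.33 × £51.40 = £16.9620 per unit per year.
The optimal lot size = √(2DS/H) = √(2 × 41,000 × 14.8 / 16.962) ≈ 267.48.
At the optimum the two cost components are equal, so total cost = 2·(Q*/2)H = Q*·H.
Minimum total = √(2DSH) = √(2 × 41,000 × 14.8 × 16.962) ≈ 4537.079.

TC* ≈ £4,537.08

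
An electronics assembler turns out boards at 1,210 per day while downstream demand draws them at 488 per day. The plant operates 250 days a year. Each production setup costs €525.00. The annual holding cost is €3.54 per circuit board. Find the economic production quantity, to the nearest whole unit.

Q* ≈ 7,787 boards

Annual demand D = 488 × 250 = 122,000.
Production build-up factor (1 − d/p) = 1 − 488/1,210 = 0.5967.
Q* = √(2DS / (H(1 − d/p))) = √(2 × 122,000 × 525 / (3.54 × 0.5967)).
= √(128,100,000 / 2.1123) ≈ 7787.481.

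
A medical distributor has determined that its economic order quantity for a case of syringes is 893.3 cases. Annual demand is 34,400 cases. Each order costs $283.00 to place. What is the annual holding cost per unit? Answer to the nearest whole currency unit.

H ≈ $24

The basic EOQ model gives Q* = √(2DS/H); rearrange for the unknown.
From Q* = √(2DS/H): H = 2DS / Q*² = 2 × 34,400 × 283 / 893.3² = 24.3995.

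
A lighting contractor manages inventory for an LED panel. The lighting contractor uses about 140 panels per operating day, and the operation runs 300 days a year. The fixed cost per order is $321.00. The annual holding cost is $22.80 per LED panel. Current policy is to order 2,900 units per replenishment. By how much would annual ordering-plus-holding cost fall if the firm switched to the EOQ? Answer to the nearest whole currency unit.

Extra cost ≈ $12,914 per year

Annual demand D = 140 × 300 = 42,000.
EOQ = √(2DS/H) = √(2 × 42,000 × 321 / 22.8) ≈ 1087.49.
Cost at Q* = (D/Q*)S + (Q*/2)H = √(2DSH) ≈ $24,794.74.
Cost at Q = 2,900: (42,000/2,900)×321 + (2,900/2)×22.8 = $4,648.97 + $33,060.00 = $37,708.97.
Excess = $37,708.97 − $24,794.74 = $12,914.22.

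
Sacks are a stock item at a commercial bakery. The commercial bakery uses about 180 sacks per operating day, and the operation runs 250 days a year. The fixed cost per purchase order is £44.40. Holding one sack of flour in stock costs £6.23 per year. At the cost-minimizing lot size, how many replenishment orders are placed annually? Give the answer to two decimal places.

N ≈ 56.19 orders per year

Annual demand D = 180 × 250 = 45,000.
EOQ = √(2DS/H) = √(2 × 45,000 × 44.4 / 6.23) ≈ 800.88.
Orders per year = D / Q* = 45,000 / 800.88 ≈ 56.188.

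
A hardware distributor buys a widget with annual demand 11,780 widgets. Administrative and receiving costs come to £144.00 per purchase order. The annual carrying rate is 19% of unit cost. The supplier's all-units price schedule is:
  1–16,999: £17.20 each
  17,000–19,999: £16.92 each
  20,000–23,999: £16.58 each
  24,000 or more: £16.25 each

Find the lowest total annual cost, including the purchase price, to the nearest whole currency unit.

Holding cost per unit per year at price C is H = 0.19·C.
For each price level, check whether its EOQ is feasible; otherwise the best quantity at that price is the breakpoint.
EOQ at £17.20 = 1018.9 (feasible in tier 1): TC = 11,780×£17.20 + (11,780/1018.9)×144 + (1018.9/2)×0.19×£17.20 = £205,945.74.
EOQ at £16.92 = 1027.3 < 17000, so use break Q=17000: TC = 11,780×£16.92 + (11,780/17000.0)×144 + (17000.0/2)×0.19×£16.92 = £226,743.18.
EOQ at £16.58 = 1037.8 < 20000, so use break Q=20000: TC = 11,780×£16.58 + (11,780/20000.0)×144 + (20000.0/2)×0.19×£16.58 = £226,899.22.
EOQ at £16.25 = 1048.3 < 24000, so use break Q=24000: TC = 11,780×£16.25 + (11,780/24000.0)×144 + (24000.0/2)×0.19×£16.25 = £228,545.68.
Lowest total cost among the candidates is at Q = 1018.9.

TC* ≈ £205,946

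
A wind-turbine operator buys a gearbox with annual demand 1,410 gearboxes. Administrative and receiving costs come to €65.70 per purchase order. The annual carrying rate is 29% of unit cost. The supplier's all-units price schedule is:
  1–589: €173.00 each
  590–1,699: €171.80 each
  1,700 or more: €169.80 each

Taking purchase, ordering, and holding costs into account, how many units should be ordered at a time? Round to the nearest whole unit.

Q* ≈ 61 gearboxes

Holding cost per unit per year at price C is H = 0.29·C.
Evaluate total cost at each tier's feasible EOQ or, if the EOQ is below the tier, at the tier's minimum quantity.
EOQ at €173.00 = 60.8 (feasible in tier 1): TC = 1,410×€173.00 + (1,410/60.8)×65.7 + (60.8/2)×0.29×€173.00 = €246,978.80.
EOQ at €171.80 = 61.0 < 590, so use break Q=590: TC = 1,410×€171.80 + (1,410/590.0)×65.7 + (590.0/2)×0.29×€171.80 = €257,092.50.
EOQ at €169.80 = 61.3 < 1700, so use break Q=1700: TC = 1,410×€169.80 + (1,410/1700.0)×65.7 + (1700.0/2)×0.29×€169.80 = €281,328.19.
Lowest total cost is €246,978.80 at Q = 60.8.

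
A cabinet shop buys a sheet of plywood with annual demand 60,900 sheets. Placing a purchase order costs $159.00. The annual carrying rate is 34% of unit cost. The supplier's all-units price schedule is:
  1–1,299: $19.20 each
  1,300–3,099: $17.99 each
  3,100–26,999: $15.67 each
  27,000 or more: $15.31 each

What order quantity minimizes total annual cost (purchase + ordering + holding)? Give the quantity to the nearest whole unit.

Holding cost per unit per year at price C is H = 0.34·C.
Candidates are each tier's EOQ (if it falls in that tier) and each price-break quantity.
Tier 1 ($19.20): EOQ = 1722.4 exceeds tier's upper bound 1299, so this tier is dominated.
EOQ at $17.99 = 1779.4 (feasible in tier 2): TC = 60,900×$17.99 + (60,900/1779.4)×159 + (1779.4/2)×0.34×$17.99 = $1,106,474.72.
EOQ at $15.67 = 1906.6 < 3100, so use break Q=3100: TC = 60,900×$15.67 + (60,900/3100.0)×159 + (3100.0/2)×0.34×$15.67 = $965,684.67.
EOQ at $15.31 = 1928.8 < 27000, so use break Q=27000: TC = 60,900×$15.31 + (60,900/27000.0)×159 + (27000.0/2)×0.34×$15.31 = $1,003,010.53.
Lowest total cost is $965,684.67 at Q = 3100.0.

Q* ≈ 3,100 sheets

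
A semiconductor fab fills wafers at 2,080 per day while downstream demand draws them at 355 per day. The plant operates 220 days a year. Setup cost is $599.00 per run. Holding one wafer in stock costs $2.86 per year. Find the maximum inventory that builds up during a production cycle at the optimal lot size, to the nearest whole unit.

Annual demand D = 355 × 220 = 78,100.
Production build-up factor (1 − d/p) = 1 − 355/2,080 = 0.8293.
Q* = √(2DS / (H(1 − d/p))) = √(2 × 78,100 × 599 / (2.86 × 0.8293)).
= √(93,563,800 / 2.3719) ≈ 6280.700.
Maximum inventory = Q*(1 − d/p) = 6280.700 × 0.8293 ≈ 5208.753.

I_max ≈ 5,209 wafers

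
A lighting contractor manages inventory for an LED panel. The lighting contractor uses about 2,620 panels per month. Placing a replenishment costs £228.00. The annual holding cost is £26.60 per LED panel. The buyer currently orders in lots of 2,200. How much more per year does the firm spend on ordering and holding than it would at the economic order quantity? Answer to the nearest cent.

Annual demand D = 2,620 × 12 = 31,440.
EOQ = √(2DS/H) = √(2 × 31,440 × 228 / 26.6) ≈ 734.15.
Cost at Q* = (D/Q*)S + (Q*/2)H = √(2DSH) ≈ £19,528.30.
Cost at Q = 2,200: (31,440/2,200)×228 + (2,200/2)×26.6 = £3,258.33 + £29,260.00 = £32,518.33.
Excess = £32,518.33 − £19,528.30 = £12,990.02.

Extra cost ≈ £12,990.02 per year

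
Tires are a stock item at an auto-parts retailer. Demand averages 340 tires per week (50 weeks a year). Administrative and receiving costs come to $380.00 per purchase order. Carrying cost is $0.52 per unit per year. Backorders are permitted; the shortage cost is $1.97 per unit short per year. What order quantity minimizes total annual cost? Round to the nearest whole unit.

Annual demand D = 340 × 50 = 17,000.
With planned backorders, Q* = √(2DS/H) · √((H+B)/B).
√(2DS/H) = √(2 × 17,000 × 380 / 0.52) = 4984.592.
√((H+B)/B) = √((0.52+1.97)/1.97) = 1.1243.
Q* ≈ 5603.974.

Q* ≈ 5,604 tires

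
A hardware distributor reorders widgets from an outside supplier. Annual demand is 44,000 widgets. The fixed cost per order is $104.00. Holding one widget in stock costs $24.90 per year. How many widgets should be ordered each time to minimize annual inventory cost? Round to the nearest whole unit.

EOQ = √(2DS / H) = √(2 × 44,000 × 104 / 24.9).
= √(9,152,000 / 24.9) = √367,550.2008 ≈ 606.259.

Q* ≈ 606 widgets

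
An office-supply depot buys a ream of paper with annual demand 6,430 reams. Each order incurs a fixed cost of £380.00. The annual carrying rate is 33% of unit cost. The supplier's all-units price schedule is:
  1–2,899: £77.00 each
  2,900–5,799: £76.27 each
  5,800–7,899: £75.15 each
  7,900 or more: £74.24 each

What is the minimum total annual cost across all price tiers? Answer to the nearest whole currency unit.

Holding cost per unit per year at price C is H = 0.33·C.
Evaluate total cost at each tier's feasible EOQ or, if the EOQ is below the tier, at the tier's minimum quantity.
EOQ at £77.00 = 438.5 (feasible in tier 1): TC = 6,430×£77.00 + (6,430/438.5)×380 + (438.5/2)×0.33×£77.00 = £506,253.32.
EOQ at £76.27 = 440.6 < 2900, so use break Q=2900: TC = 6,430×£76.27 + (6,430/2900.0)×380 + (2900.0/2)×0.33×£76.27 = £527,753.85.
EOQ at £75.15 = 443.9 < 5800, so use break Q=5800: TC = 6,430×£75.15 + (6,430/5800.0)×380 + (5800.0/2)×0.33×£75.15 = £555,554.33.
EOQ at £74.24 = 446.6 < 7900, so use break Q=7900: TC = 6,430×£74.24 + (6,430/7900.0)×380 + (7900.0/2)×0.33×£74.24 = £574,444.33.
Lowest total cost among the candidates is at Q = 438.5.

TC* ≈ £506,253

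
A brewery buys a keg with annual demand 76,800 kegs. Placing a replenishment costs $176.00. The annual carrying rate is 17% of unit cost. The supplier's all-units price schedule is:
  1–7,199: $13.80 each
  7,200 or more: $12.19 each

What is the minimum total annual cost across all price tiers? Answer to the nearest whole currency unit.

TC* ≈ $945,530

Holding cost per unit per year at price C is H = 0.17·C.
Candidates are each tier's EOQ (if it falls in that tier) and each price-break quantity.
EOQ at $13.80 = 3394.6 (feasible in tier 1): TC = 76,800×$13.80 + (76,800/3394.6)×176 + (3394.6/2)×0.17×$13.80 = $1,067,803.72.
EOQ at $12.19 = 3611.8 < 7200, so use break Q=7200: TC = 76,800×$12.19 + (76,800/7200.0)×176 + (7200.0/2)×0.17×$12.19 = $945,529.61.
Lowest total cost among the candidates is at Q = 7200.0.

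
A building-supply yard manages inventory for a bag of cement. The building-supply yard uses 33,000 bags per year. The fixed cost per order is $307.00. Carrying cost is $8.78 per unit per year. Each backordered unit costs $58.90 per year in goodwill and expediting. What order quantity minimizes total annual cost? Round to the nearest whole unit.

Q* ≈ 1,628 bags

With planned backorders, Q* = √(2DS/H) · √((H+B)/B).
√(2DS/H) = √(2 × 33,000 × 307 / 8.78) = 1519.126.
√((H+B)/B) = √((8.78+58.9)/58.9) = 1.0719.
Q* ≈ 1628.420.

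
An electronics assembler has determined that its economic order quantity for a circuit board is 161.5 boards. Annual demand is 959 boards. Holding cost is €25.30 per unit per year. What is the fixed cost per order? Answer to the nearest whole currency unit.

Squaring Q* = √(2DS/H) gives Q*² = 2DS/H.
From Q* = √(2DS/H): S = Q*²H / (2D) = 161.5² × 25.3 / (2 × 959) = 344.0464.

S ≈ €344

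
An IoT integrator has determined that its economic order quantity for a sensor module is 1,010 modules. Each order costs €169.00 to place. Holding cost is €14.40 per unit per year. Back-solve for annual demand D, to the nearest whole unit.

Squaring Q* = √(2DS/H) gives Q*² = 2DS/H.
From Q* = √(2DS/H): D = Q*²H / (2S) = 1,010² × 14.4 / (2 × 169) = 43459.882.

D ≈ 43,460 modules per year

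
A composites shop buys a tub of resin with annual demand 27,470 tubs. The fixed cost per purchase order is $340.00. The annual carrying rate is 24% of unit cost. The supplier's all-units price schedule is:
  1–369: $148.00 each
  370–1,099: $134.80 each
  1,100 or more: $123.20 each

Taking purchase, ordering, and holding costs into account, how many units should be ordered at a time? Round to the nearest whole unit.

Holding cost per unit per year at price C is H = 0.24·C.
Evaluate total cost at each tier's feasible EOQ or, if the EOQ is below the tier, at the tier's minimum quantity.
Tier 1 ($148.00): EOQ = 725.2 exceeds tier's upper bound 369, so this tier is dominated.
EOQ at $134.80 = 759.9 (feasible in tier 2): TC = 27,470×$134.80 + (27,470/759.9)×340 + (759.9/2)×0.24×$134.80 = $3,727,538.97.
EOQ at $123.20 = 794.8 < 1100, so use break Q=1100: TC = 27,470×$123.20 + (27,470/1100.0)×340 + (1100.0/2)×0.24×$123.20 = $3,409,057.13.
Lowest total cost is $3,409,057.13 at Q = 1100.0.

Q* ≈ 1,100 tubs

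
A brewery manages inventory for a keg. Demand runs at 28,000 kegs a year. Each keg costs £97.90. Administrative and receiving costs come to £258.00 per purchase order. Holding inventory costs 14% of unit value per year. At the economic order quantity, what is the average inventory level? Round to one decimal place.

Average inventory ≈ 513.4 kegs

Holding cost H = 0.14 × £97.90 = £13.7060 per unit per year.
The optimal lot size = √(2DS/H) = √(2 × 28,000 × 258 / 13.706) ≈ 1026.71.
Average inventory = Q*/2 ≈ 1026.71 / 2 = 513.356.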